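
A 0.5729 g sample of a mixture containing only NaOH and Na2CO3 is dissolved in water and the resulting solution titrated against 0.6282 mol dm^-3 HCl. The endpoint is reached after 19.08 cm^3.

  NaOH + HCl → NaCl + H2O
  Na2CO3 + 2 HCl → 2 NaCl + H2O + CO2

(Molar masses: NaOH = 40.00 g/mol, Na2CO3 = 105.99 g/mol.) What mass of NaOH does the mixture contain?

n(HCl) = 0.01908 × 0.6282 = 0.01199 mol
Let x = n(NaOH), y = n(Na2CO3).
Titrant: 1x + 2y = 0.01199;  mass: 40.00x + 105.99y = 0.5729
Solving, x = 4.794 × 10^-3 mol, y = 3.596 × 10^-3 mol
mass of NaOH = 4.794 × 10^-3 × 40.00 = 0.1918 g

0.1918 g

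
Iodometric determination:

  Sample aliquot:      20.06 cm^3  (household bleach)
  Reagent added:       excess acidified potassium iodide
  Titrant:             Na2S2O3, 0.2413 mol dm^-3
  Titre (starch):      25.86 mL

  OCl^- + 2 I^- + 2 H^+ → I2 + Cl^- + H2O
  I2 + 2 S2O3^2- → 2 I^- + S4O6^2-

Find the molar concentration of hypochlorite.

n(S2O3^2-) = 0.02586 × 0.2413 = 6.240 × 10^-3 mol
n(I2) = n(S2O3^2-)/2 = 3.120 × 10^-3 mol
n(OCl^-) in the aliquot = 3.120 × 10^-3 mol (1:1 ratio)
[OCl^-] = 3.120 × 10^-3 / 0.02006 = 0.1555 mol/L

0.1555 mol/L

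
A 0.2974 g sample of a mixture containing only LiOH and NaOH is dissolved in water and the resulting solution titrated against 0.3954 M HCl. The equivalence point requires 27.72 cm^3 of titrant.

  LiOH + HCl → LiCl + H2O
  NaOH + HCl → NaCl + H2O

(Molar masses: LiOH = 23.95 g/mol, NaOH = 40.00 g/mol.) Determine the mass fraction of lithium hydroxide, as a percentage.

70.76 %

n(HCl) = 0.02772 × 0.3954 = 0.01096 mol
Let x = n(LiOH), y = n(NaOH).
Titrant: 1x + 1y = 0.01096;  mass: 23.95x + 40.00y = 0.2974
Solving, x = 8.786 × 10^-3 mol, y = 2.174 × 10^-3 mol
mass of LiOH = 8.786 × 10^-3 × 23.95 = 0.2104 g
% LiOH = 0.2104 / 0.2974 × 100 = 70.76 %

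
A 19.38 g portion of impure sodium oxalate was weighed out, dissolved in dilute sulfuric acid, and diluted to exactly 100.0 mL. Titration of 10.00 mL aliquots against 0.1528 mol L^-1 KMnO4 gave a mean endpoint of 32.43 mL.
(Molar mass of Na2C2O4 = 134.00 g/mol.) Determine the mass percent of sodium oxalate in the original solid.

2 MnO4^- + 5 C2O4^2- + 16 H^+ → 2 Mn^2+ + 10 CO2 + 8 H2O
n(KMnO4) per titration = 0.03243 × 0.1528 = 4.955 × 10^-3 mol
From the 5:2 ratio, n(Na2C2O4) in each aliquot = 5/2 × 4.955 × 10^-3 = 0.01239 mol
n(Na2C2O4) in the whole flask = 0.01239 × 100.0/10.00 = 0.1239 mol
mass of Na2C2O4 = 0.1239 × 134.00 = 16.60 g
% Na2C2O4 = 16.60 / 19.38 × 100 = 85.66 %

85.66 %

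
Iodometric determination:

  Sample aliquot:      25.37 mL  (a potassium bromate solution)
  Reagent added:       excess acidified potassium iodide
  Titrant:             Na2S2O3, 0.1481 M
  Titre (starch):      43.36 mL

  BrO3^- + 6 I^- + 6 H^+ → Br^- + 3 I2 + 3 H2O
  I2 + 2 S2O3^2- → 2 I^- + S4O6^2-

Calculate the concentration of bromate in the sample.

0.04219 M

n(S2O3^2-) = 0.04336 × 0.1481 = 6.422 × 10^-3 mol
n(I2) = n(S2O3^2-)/2 = 3.211 × 10^-3 mol
From the 1:3 ratio, n(BrO3^-) in the aliquot = 1/3 × 3.211 × 10^-3 = 1.070 × 10^-3 mol
[BrO3^-] = 1.070 × 10^-3 / 0.02537 = 0.04219 mol/L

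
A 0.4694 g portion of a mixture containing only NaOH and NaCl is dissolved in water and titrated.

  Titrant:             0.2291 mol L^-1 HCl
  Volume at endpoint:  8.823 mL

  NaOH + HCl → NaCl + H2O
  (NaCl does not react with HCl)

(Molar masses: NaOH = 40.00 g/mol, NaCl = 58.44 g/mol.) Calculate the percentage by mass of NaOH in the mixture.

17.22 %

n(HCl) = 0.008823 × 0.2291 = 2.021 × 10^-3 mol
Let x = n(NaOH), y = n(NaCl).
Titrant: 1x = 2.021 × 10^-3;  mass: 40.00x + 58.44y = 0.4694
Solving, x = 2.021 × 10^-3 mol, y = 6.649 × 10^-3 mol
mass of NaOH = 2.021 × 10^-3 × 40.00 = 0.08085 g
% NaOH = 0.08085 / 0.4694 × 100 = 17.22 %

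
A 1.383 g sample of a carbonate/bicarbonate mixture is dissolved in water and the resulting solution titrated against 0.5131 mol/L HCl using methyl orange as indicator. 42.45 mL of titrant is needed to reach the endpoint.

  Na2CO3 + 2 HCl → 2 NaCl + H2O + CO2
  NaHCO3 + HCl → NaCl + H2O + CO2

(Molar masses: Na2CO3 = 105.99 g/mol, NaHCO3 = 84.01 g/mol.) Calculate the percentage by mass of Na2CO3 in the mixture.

55.21 %

n(HCl) = 0.04245 × 0.5131 = 0.02178 mol
Let x = n(Na2CO3), y = n(NaHCO3).
Titrant: 2x + 1y = 0.02178;  mass: 105.99x + 84.01y = 1.383
Solving, x = 7.203 × 10^-3 mol, y = 7.374 × 10^-3 mol
mass of Na2CO3 = 7.203 × 10^-3 × 105.99 = 0.7635 g
% Na2CO3 = 0.7635 / 1.383 × 100 = 55.21 %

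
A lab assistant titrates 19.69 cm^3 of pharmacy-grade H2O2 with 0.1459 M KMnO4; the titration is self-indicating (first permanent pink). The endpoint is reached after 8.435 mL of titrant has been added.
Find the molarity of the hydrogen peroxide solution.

2 MnO4^- + 5 H2O2 + 6 H^+ → 2 Mn^2+ + 5 O2 + 8 H2O
n(KMnO4) = 0.008435 L × 0.1459 mol/L = 1.231 × 10^-3 mol
From the 5:2 mole ratio, n(H2O2) = 5/2 × 1.231 × 10^-3 = 3.077 × 10^-3 mol
[H2O2] = 3.077 × 10^-3 mol / 0.01969 L = 0.1563 mol/L

0.1563 M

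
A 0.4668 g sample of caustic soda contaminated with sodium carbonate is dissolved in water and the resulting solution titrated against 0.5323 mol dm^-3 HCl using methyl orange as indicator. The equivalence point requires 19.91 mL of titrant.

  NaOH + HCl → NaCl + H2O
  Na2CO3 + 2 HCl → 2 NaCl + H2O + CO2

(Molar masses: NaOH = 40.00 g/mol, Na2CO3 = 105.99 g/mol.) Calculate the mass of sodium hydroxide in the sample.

n(HCl) = 0.01991 × 0.5323 = 0.01060 mol
Let x = n(NaOH), y = n(Na2CO3).
Titrant: 1x + 2y = 0.01060;  mass: 40.00x + 105.99y = 0.4668
Solving, x = 7.299 × 10^-3 mol, y = 1.650 × 10^-3 mol
mass of NaOH = 7.299 × 10^-3 × 40.00 = 0.2919 g

0.2919 g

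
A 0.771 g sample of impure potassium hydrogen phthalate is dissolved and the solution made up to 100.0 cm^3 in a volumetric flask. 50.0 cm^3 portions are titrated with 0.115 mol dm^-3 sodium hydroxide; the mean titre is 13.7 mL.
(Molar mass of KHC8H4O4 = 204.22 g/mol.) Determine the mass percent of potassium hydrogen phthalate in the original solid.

KHC8H4O4 + NaOH → KNaC8H4O4 + H2O
n(NaOH) per titration = 0.0137 × 0.115 = 1.58 × 10^-3 mol
n(KHC8H4O4) in each aliquot = 1.58 × 10^-3 mol (1:1 ratio)
n(KHC8H4O4) in the whole flask = 1.58 × 10^-3 × 100.0/50.0 = 3.15 × 10^-3 mol
mass of KHC8H4O4 = 3.15 × 10^-3 × 204.22 = 0.643 g
% KHC8H4O4 = 0.643 / 0.771 × 100 = 83.5 %

83.5 %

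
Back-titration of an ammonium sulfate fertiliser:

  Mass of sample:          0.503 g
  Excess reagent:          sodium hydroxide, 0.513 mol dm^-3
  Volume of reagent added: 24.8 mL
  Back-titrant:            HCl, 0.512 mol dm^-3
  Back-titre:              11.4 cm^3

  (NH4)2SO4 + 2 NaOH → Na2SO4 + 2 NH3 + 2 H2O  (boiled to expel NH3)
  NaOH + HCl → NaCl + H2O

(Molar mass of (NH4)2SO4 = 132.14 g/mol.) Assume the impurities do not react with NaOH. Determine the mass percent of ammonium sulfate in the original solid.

n(NaOH) added = 0.0248 × 0.513 = 0.0127 mol
n(HCl) used in back-titration = 0.0114 × 0.512 = 5.84 × 10^-3 mol
n(NaOH) left over = 5.84 × 10^-3 mol (1:1 ratio)
n(NaOH) consumed by analyte = 0.0127 − 5.84 × 10^-3 = 6.89 × 10^-3 mol
From the 1:2 ratio, n((NH4)2SO4) = 1/2 × 6.89 × 10^-3 = 3.44 × 10^-3 mol
mass of (NH4)2SO4 = 3.44 × 10^-3 × 132.14 = 0.455 g
% (NH4)2SO4 = 0.455 / 0.503 × 100 = 90.4 %

90.4 %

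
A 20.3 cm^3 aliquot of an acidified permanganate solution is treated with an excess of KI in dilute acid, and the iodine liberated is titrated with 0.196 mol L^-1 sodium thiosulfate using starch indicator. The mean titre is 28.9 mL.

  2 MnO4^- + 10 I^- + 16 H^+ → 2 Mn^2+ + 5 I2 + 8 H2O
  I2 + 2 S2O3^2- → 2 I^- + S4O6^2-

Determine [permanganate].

0.0558 mol/L

n(S2O3^2-) = 0.0289 × 0.196 = 5.66 × 10^-3 mol
n(I2) = n(S2O3^2-)/2 = 2.83 × 10^-3 mol
From the 2:5 ratio, n(MnO4^-) in the aliquot = 2/5 × 2.83 × 10^-3 = 1.13 × 10^-3 mol
[MnO4^-] = 1.13 × 10^-3 / 0.0203 = 0.0558 mol/L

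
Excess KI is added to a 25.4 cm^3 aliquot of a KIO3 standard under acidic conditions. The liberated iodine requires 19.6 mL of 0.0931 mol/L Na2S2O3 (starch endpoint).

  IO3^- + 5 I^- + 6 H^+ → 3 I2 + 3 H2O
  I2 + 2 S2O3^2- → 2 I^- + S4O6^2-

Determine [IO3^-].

0.0120 mol/L

n(S2O3^2-) = 0.0196 × 0.0931 = 1.82 × 10^-3 mol
n(I2) = n(S2O3^2-)/2 = 9.12 × 10^-4 mol
From the 1:3 ratio, n(IO3^-) in the aliquot = 1/3 × 9.12 × 10^-4 = 3.04 × 10^-4 mol
[IO3^-] = 3.04 × 10^-4 / 0.0254 = 0.0120 mol/L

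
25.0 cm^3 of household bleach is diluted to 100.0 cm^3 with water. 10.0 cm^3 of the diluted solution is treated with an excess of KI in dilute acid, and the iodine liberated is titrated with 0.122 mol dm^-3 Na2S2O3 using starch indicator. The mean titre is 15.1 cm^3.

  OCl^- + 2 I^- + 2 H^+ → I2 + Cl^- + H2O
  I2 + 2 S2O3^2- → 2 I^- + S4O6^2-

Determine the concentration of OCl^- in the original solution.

0.368 mol/L

n(S2O3^2-) = 0.0151 × 0.122 = 1.84 × 10^-3 mol
n(I2) = n(S2O3^2-)/2 = 9.21 × 10^-4 mol
n(OCl^-) in the aliquot = 9.21 × 10^-4 mol (1:1 ratio)
[OCl^-]_dilute = 9.21 × 10^-4 / 0.0100 = 0.0921 mol/L
[OCl^-]_original = 0.0921 × 100.0/25.0 = 0.368 mol/L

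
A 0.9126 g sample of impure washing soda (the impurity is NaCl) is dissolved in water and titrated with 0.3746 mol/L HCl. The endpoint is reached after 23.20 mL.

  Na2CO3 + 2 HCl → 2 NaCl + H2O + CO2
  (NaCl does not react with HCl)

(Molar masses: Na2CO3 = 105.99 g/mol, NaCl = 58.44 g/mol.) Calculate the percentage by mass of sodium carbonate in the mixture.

n(HCl) = 0.02320 × 0.3746 = 8.691 × 10^-3 mol
Let x = n(Na2CO3), y = n(NaCl).
Titrant: 2x = 8.691 × 10^-3;  mass: 105.99x + 58.44y = 0.9126
Solving, x = 4.345 × 10^-3 mol, y = 7.735 × 10^-3 mol
mass of Na2CO3 = 4.345 × 10^-3 × 105.99 = 0.4606 g
% Na2CO3 = 0.4606 / 0.9126 × 100 = 50.47 %

50.47 %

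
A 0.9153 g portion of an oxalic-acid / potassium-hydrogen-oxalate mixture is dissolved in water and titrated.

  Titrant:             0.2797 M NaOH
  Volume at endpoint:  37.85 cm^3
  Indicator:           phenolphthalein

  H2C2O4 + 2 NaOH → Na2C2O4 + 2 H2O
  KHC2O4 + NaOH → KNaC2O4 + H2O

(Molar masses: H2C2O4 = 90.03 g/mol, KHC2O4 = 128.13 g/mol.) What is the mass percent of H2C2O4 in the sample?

n(NaOH) = 0.03785 × 0.2797 = 0.01059 mol
Let x = n(H2C2O4), y = n(KHC2O4).
Titrant: 2x + 1y = 0.01059;  mass: 90.03x + 128.13y = 0.9153
Solving, x = 2.654 × 10^-3 mol, y = 5.279 × 10^-3 mol
mass of H2C2O4 = 2.654 × 10^-3 × 90.03 = 0.2389 g
% H2C2O4 = 0.2389 / 0.9153 × 100 = 26.10 %

26.10 %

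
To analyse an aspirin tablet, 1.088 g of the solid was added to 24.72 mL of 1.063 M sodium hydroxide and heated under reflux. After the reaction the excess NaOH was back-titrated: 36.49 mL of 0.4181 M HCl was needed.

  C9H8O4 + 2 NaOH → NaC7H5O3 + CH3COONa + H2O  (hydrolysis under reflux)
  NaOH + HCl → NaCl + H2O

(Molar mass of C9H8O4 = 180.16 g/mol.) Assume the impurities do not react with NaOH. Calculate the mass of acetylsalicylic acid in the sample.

n(NaOH) added = 0.02472 × 1.063 = 0.02628 mol
n(HCl) used in back-titration = 0.03649 × 0.4181 = 0.01526 mol
n(NaOH) left over = 0.01526 mol (1:1 ratio)
n(NaOH) consumed by analyte = 0.02628 − 0.01526 = 0.01102 mol
From the 1:2 ratio, n(C9H8O4) = 1/2 × 0.01102 = 5.510 × 10^-3 mol
mass of C9H8O4 = 5.510 × 10^-3 × 180.16 = 0.9928 g

0.9928 g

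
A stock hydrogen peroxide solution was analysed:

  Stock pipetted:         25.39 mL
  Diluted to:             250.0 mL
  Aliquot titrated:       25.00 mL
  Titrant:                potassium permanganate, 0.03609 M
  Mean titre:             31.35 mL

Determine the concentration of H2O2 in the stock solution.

2 MnO4^- + 5 H2O2 + 6 H^+ → 2 Mn^2+ + 5 O2 + 8 H2O
n(KMnO4) = 0.03135 × 0.03609 = 1.131 × 10^-3 mol
From the 5:2 ratio, n(H2O2) in the aliquot = 5/2 × 1.131 × 10^-3 = 2.829 × 10^-3 mol
[H2O2]_dilute = 2.829 × 10^-3 / 0.02500 = 0.1131 mol/L
Dilution factor = 250.0 / 25.39 = 9.846
[H2O2]_stock = 0.1131 × 9.846 = 1.114 mol/L

1.114 M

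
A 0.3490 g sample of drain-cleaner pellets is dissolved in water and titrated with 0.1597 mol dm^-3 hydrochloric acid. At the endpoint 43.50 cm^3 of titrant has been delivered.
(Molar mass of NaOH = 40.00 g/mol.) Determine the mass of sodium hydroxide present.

0.2779 g

NaOH + HCl → NaCl + H2O
n(HCl) = 0.04350 L × 0.1597 mol/L = 6.947 × 10^-3 mol
n(NaOH) = 6.947 × 10^-3 mol (1:1 ratio)
mass of NaOH = 6.947 × 10^-3 × 40.00 g/mol = 0.2779 g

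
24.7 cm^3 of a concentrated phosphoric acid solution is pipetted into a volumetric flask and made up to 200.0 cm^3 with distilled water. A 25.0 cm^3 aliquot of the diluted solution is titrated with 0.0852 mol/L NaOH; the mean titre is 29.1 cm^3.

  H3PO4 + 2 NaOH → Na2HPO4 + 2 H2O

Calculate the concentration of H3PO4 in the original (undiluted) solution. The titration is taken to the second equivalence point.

0.402 mol/L

n(NaOH) = 0.0291 × 0.0852 = 2.48 × 10^-3 mol
From the 1:2 ratio, n(H3PO4) in the aliquot = 1/2 × 2.48 × 10^-3 = 1.24 × 10^-3 mol
[H3PO4]_dilute = 1.24 × 10^-3 / 0.0250 = 0.0496 mol/L
Dilution factor = 200.0 / 24.7 = 8.097
[H3PO4]_stock = 0.0496 × 8.097 = 0.402 mol/L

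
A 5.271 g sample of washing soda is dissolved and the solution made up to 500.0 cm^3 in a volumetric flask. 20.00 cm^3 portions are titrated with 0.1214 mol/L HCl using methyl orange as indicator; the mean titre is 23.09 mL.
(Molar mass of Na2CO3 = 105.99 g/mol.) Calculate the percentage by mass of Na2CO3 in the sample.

70.46 %

Na2CO3 + 2 HCl → 2 NaCl + H2O + CO2
n(HCl) per titration = 0.02309 × 0.1214 = 2.803 × 10^-3 mol
From the 1:2 ratio, n(Na2CO3) in each aliquot = 1/2 × 2.803 × 10^-3 = 1.402 × 10^-3 mol
n(Na2CO3) in the whole flask = 1.402 × 10^-3 × 500.0/20.00 = 0.03504 mol
mass of Na2CO3 = 0.03504 × 105.99 = 3.714 g
% Na2CO3 = 3.714 / 5.271 × 100 = 70.46 %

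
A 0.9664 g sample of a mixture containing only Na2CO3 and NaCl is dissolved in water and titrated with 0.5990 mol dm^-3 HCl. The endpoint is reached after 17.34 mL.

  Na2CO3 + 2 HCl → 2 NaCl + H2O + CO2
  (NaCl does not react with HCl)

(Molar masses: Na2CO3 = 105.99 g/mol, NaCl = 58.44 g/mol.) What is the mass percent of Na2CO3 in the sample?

56.96 %

n(HCl) = 0.01734 × 0.5990 = 0.01039 mol
Let x = n(Na2CO3), y = n(NaCl).
Titrant: 2x = 0.01039;  mass: 105.99x + 58.44y = 0.9664
Solving, x = 5.193 × 10^-3 mol, y = 7.118 × 10^-3 mol
mass of Na2CO3 = 5.193 × 10^-3 × 105.99 = 0.5504 g
% Na2CO3 = 0.5504 / 0.9664 × 100 = 56.96 %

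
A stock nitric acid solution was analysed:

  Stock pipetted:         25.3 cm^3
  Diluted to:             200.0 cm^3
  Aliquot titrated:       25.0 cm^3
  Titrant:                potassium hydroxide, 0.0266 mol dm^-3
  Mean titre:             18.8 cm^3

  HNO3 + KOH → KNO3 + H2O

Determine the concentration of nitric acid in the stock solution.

n(KOH) = 0.0188 × 0.0266 = 5.00 × 10^-4 mol
n(HNO3) in the aliquot = 5.00 × 10^-4 mol (1:1 ratio)
[HNO3]_dilute = 5.00 × 10^-4 / 0.0250 = 0.0200 mol/L
Dilution factor = 200.0 / 25.3 = 7.905
[HNO3]_stock = 0.0200 × 7.905 = 0.158 mol/L

0.158 mol/L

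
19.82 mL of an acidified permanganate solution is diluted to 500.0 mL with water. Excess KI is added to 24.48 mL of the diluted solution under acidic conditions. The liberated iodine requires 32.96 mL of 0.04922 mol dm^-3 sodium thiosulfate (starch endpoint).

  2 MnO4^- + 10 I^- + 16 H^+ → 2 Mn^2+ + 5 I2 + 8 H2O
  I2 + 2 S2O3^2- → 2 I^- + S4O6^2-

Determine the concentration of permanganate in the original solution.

0.3344 mol/L

n(S2O3^2-) = 0.03296 × 0.04922 = 1.622 × 10^-3 mol
n(I2) = n(S2O3^2-)/2 = 8.111 × 10^-4 mol
From the 2:5 ratio, n(MnO4^-) in the aliquot = 2/5 × 8.111 × 10^-4 = 3.245 × 10^-4 mol
[MnO4^-]_dilute = 3.245 × 10^-4 / 0.02448 = 0.01325 mol/L
[MnO4^-]_original = 0.01325 × 500.0/19.82 = 0.3344 mol/L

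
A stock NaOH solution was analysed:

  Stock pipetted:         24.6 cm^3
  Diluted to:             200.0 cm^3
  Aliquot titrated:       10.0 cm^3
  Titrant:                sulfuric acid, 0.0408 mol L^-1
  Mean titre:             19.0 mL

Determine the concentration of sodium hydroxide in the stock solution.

1.26 mol/L

2 NaOH + H2SO4 → Na2SO4 + 2 H2O
n(H2SO4) = 0.0190 × 0.0408 = 7.75 × 10^-4 mol
From the 2:1 ratio, n(NaOH) in the aliquot = 2/1 × 7.75 × 10^-4 = 1.55 × 10^-3 mol
[NaOH]_dilute = 1.55 × 10^-3 / 0.0100 = 0.155 mol/L
Dilution factor = 200.0 / 24.6 = 8.130
[NaOH]_stock = 0.155 × 8.130 = 1.26 mol/L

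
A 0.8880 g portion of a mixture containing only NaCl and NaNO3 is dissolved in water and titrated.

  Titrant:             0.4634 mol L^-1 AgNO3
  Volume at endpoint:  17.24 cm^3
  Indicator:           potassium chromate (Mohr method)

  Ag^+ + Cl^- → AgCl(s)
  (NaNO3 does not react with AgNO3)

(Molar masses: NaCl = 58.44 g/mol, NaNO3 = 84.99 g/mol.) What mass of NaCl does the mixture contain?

0.4669 g

n(AgNO3) = 0.01724 × 0.4634 = 7.989 × 10^-3 mol
Let x = n(NaCl), y = n(NaNO3).
Titrant: 1x = 7.989 × 10^-3;  mass: 58.44x + 84.99y = 0.8880
Solving, x = 7.989 × 10^-3 mol, y = 4.955 × 10^-3 mol
mass of NaCl = 7.989 × 10^-3 × 58.44 = 0.4669 g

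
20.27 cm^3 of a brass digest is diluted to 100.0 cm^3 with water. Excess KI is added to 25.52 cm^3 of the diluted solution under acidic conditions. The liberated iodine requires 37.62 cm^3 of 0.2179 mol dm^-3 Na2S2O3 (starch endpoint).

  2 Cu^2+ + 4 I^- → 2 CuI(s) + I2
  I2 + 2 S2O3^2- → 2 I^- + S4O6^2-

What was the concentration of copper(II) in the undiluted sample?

1.585 mol/L

n(S2O3^2-) = 0.03762 × 0.2179 = 8.197 × 10^-3 mol
n(I2) = n(S2O3^2-)/2 = 4.099 × 10^-3 mol
From the 2:1 ratio, n(Cu2+) in the aliquot = 2/1 × 4.099 × 10^-3 = 8.197 × 10^-3 mol
[Cu2+]_dilute = 8.197 × 10^-3 / 0.02552 = 0.3212 mol/L
[Cu2+]_original = 0.3212 × 100.0/20.27 = 1.585 mol/L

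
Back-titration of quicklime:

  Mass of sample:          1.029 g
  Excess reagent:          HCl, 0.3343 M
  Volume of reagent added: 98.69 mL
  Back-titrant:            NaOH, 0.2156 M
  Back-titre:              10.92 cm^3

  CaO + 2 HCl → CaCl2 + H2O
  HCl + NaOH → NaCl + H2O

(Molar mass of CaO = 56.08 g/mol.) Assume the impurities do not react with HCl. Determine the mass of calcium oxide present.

0.8591 g

n(HCl) added = 0.09869 × 0.3343 = 0.03299 mol
n(NaOH) used in back-titration = 0.01092 × 0.2156 = 2.354 × 10^-3 mol
n(HCl) left over = 2.354 × 10^-3 mol (1:1 ratio)
n(HCl) consumed by analyte = 0.03299 − 2.354 × 10^-3 = 0.03064 mol
From the 1:2 ratio, n(CaO) = 1/2 × 0.03064 = 0.01532 mol
mass of CaO = 0.01532 × 56.08 = 0.8591 g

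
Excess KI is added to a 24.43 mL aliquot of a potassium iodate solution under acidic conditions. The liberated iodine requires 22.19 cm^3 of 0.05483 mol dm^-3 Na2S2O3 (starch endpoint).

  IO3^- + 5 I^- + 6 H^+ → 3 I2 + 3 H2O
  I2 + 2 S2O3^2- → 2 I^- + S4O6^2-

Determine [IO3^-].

n(S2O3^2-) = 0.02219 × 0.05483 = 1.217 × 10^-3 mol
n(I2) = n(S2O3^2-)/2 = 6.083 × 10^-4 mol
From the 1:3 ratio, n(IO3^-) in the aliquot = 1/3 × 6.083 × 10^-4 = 2.028 × 10^-4 mol
[IO3^-] = 2.028 × 10^-4 / 0.02443 = 0.008300 mol/L

0.008300 mol/L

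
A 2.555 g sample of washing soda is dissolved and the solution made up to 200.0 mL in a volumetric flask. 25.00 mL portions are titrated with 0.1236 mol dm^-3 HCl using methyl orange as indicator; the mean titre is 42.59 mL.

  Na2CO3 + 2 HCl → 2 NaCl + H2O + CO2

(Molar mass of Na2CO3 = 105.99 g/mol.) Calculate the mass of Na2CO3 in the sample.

n(HCl) per titration = 0.04259 × 0.1236 = 5.264 × 10^-3 mol
From the 1:2 ratio, n(Na2CO3) in each aliquot = 1/2 × 5.264 × 10^-3 = 2.632 × 10^-3 mol
n(Na2CO3) in the whole flask = 2.632 × 10^-3 × 200.0/25.00 = 0.02106 mol
mass of Na2CO3 = 0.02106 × 105.99 = 2.232 g

2.232 g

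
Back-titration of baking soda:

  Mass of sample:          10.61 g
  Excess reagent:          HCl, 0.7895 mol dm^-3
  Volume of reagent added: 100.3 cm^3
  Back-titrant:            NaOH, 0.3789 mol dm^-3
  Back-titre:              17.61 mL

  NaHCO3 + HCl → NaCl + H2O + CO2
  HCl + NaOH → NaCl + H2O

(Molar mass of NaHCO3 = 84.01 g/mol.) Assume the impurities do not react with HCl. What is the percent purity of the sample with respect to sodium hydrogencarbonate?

57.42 %

n(HCl) added = 0.1003 × 0.7895 = 0.07919 mol
n(NaOH) used in back-titration = 0.01761 × 0.3789 = 6.672 × 10^-3 mol
n(HCl) left over = 6.672 × 10^-3 mol (1:1 ratio)
n(HCl) consumed by analyte = 0.07919 − 6.672 × 10^-3 = 0.07251 mol
n(NaHCO3) = 0.07251 mol (1:1 ratio)
mass of NaHCO3 = 0.07251 × 84.01 = 6.092 g
% NaHCO3 = 6.092 / 10.61 × 100 = 57.42 %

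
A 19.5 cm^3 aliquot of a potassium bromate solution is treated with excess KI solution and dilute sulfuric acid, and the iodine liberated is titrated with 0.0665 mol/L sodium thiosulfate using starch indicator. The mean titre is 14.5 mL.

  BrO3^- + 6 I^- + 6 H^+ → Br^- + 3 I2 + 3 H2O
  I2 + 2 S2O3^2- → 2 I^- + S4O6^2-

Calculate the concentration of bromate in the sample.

0.00824 mol/L

n(S2O3^2-) = 0.0145 × 0.0665 = 9.64 × 10^-4 mol
n(I2) = n(S2O3^2-)/2 = 4.82 × 10^-4 mol
From the 1:3 ratio, n(BrO3^-) in the aliquot = 1/3 × 4.82 × 10^-4 = 1.61 × 10^-4 mol
[BrO3^-] = 1.61 × 10^-4 / 0.0195 = 0.00824 mol/L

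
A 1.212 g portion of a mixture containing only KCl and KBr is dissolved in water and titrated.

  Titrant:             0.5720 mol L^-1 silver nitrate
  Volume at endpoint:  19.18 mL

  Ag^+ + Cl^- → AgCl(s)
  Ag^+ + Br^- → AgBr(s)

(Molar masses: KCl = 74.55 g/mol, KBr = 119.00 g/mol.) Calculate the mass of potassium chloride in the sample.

n(AgNO3) = 0.01918 × 0.5720 = 0.01097 mol
Let x = n(KCl), y = n(KBr).
Titrant: 1x + 1y = 0.01097;  mass: 74.55x + 119.00y = 1.212
Solving, x = 2.104 × 10^-3 mol, y = 8.866 × 10^-3 mol
mass of KCl = 2.104 × 10^-3 × 74.55 = 0.1569 g

0.1569 g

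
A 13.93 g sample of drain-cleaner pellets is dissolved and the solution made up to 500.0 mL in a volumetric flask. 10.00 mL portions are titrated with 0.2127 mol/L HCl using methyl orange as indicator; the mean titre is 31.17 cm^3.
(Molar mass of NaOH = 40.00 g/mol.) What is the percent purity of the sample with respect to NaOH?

NaOH + HCl → NaCl + H2O
n(HCl) per titration = 0.03117 × 0.2127 = 6.630 × 10^-3 mol
n(NaOH) in each aliquot = 6.630 × 10^-3 mol (1:1 ratio)
n(NaOH) in the whole flask = 6.630 × 10^-3 × 500.0/10.00 = 0.3315 mol
mass of NaOH = 0.3315 × 40.00 = 13.26 g
% NaOH = 13.26 / 13.93 × 100 = 95.19 %

95.19 %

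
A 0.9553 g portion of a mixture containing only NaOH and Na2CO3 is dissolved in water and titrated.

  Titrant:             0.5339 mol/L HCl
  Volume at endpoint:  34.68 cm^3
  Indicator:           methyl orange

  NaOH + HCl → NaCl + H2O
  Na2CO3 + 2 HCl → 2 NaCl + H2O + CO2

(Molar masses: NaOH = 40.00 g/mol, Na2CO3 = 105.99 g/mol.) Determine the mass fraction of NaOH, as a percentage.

8.357 %

n(HCl) = 0.03468 × 0.5339 = 0.01852 mol
Let x = n(NaOH), y = n(Na2CO3).
Titrant: 1x + 2y = 0.01852;  mass: 40.00x + 105.99y = 0.9553
Solving, x = 1.996 × 10^-3 mol, y = 8.260 × 10^-3 mol
mass of NaOH = 1.996 × 10^-3 × 40.00 = 0.07984 g
% NaOH = 0.07984 / 0.9553 × 100 = 8.357 %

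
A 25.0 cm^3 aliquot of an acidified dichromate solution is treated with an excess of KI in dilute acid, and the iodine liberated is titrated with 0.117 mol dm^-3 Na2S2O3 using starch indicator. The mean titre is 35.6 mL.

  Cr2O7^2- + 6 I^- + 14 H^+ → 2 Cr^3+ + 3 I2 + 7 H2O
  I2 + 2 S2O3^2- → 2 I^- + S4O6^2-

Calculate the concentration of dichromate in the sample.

0.0278 mol/L

n(S2O3^2-) = 0.0356 × 0.117 = 4.17 × 10^-3 mol
n(I2) = n(S2O3^2-)/2 = 2.08 × 10^-3 mol
From the 1:3 ratio, n(Cr2O7^2-) in the aliquot = 1/3 × 2.08 × 10^-3 = 6.94 × 10^-4 mol
[Cr2O7^2-] = 6.94 × 10^-4 / 0.0250 = 0.0278 mol/L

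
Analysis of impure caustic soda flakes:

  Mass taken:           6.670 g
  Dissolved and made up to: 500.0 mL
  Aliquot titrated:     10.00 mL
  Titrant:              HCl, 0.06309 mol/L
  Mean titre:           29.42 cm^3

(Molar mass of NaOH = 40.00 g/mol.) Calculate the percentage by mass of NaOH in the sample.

55.66 %

NaOH + HCl → NaCl + H2O
n(HCl) per titration = 0.02942 × 0.06309 = 1.856 × 10^-3 mol
n(NaOH) in each aliquot = 1.856 × 10^-3 mol (1:1 ratio)
n(NaOH) in the whole flask = 1.856 × 10^-3 × 500.0/10.00 = 0.09281 mol
mass of NaOH = 0.09281 × 40.00 = 3.712 g
% NaOH = 3.712 / 6.670 × 100 = 55.66 %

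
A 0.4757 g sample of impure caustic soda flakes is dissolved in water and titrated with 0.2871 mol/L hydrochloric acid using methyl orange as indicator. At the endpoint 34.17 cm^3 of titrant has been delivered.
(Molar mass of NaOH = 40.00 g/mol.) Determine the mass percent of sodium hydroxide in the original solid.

NaOH + HCl → NaCl + H2O
n(HCl) = 0.03417 L × 0.2871 mol/L = 9.810 × 10^-3 mol
n(NaOH) = 9.810 × 10^-3 mol (1:1 ratio)
mass of NaOH = 9.810 × 10^-3 × 40.00 g/mol = 0.3924 g
% NaOH = 0.3924 / 0.4757 × 100 = 82.49 %

82.49 %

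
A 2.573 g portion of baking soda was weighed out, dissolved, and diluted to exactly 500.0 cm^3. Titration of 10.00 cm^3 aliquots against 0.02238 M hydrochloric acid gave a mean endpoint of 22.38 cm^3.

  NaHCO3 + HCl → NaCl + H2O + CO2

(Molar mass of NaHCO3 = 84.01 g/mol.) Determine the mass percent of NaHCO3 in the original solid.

81.77 %

n(HCl) per titration = 0.02238 × 0.02238 = 5.009 × 10^-4 mol
n(NaHCO3) in each aliquot = 5.009 × 10^-4 mol (1:1 ratio)
n(NaHCO3) in the whole flask = 5.009 × 10^-4 × 500.0/10.00 = 0.02504 mol
mass of NaHCO3 = 0.02504 × 84.01 = 2.104 g
% NaHCO3 = 2.104 / 2.573 × 100 = 81.77 %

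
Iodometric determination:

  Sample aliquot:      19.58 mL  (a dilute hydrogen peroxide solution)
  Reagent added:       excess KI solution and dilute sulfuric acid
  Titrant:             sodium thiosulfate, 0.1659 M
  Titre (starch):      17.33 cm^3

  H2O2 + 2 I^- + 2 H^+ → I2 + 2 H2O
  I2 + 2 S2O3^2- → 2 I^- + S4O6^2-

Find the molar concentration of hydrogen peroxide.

0.07342 M

n(S2O3^2-) = 0.01733 × 0.1659 = 2.875 × 10^-3 mol
n(I2) = n(S2O3^2-)/2 = 1.438 × 10^-3 mol
n(H2O2) in the aliquot = 1.438 × 10^-3 mol (1:1 ratio)
[H2O2] = 1.438 × 10^-3 / 0.01958 = 0.07342 mol/L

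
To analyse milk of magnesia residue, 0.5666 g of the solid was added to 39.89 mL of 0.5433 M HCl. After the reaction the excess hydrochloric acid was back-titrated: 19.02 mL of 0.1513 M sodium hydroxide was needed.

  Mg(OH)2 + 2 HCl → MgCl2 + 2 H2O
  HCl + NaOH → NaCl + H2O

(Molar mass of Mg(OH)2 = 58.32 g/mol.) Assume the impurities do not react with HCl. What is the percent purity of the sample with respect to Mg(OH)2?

n(HCl) added = 0.03989 × 0.5433 = 0.02167 mol
n(NaOH) used in back-titration = 0.01902 × 0.1513 = 2.878 × 10^-3 mol
n(HCl) left over = 2.878 × 10^-3 mol (1:1 ratio)
n(HCl) consumed by analyte = 0.02167 − 2.878 × 10^-3 = 0.01879 mol
From the 1:2 ratio, n(Mg(OH)2) = 1/2 × 0.01879 = 9.397 × 10^-3 mol
mass of Mg(OH)2 = 9.397 × 10^-3 × 58.32 = 0.5480 g
% Mg(OH)2 = 0.5480 / 0.5666 × 100 = 96.73 %

96.73 %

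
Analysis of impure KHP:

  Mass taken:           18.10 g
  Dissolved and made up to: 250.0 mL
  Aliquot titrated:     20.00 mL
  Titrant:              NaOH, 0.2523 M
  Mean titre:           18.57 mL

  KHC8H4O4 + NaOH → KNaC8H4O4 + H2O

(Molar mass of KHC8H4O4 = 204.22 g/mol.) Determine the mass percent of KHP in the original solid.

n(NaOH) per titration = 0.01857 × 0.2523 = 4.685 × 10^-3 mol
n(KHC8H4O4) in each aliquot = 4.685 × 10^-3 mol (1:1 ratio)
n(KHC8H4O4) in the whole flask = 4.685 × 10^-3 × 250.0/20.00 = 0.05857 mol
mass of KHC8H4O4 = 0.05857 × 204.22 = 11.96 g
% KHC8H4O4 = 11.96 / 18.10 × 100 = 66.08 %

66.08 %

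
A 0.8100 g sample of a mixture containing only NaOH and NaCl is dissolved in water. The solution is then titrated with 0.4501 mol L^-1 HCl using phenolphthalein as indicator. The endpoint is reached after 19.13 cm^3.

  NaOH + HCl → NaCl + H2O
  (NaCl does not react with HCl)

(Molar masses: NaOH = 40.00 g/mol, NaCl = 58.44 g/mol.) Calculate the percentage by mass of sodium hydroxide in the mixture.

n(HCl) = 0.01913 × 0.4501 = 8.610 × 10^-3 mol
Let x = n(NaOH), y = n(NaCl).
Titrant: 1x = 8.610 × 10^-3;  mass: 40.00x + 58.44y = 0.8100
Solving, x = 8.610 × 10^-3 mol, y = 7.967 × 10^-3 mol
mass of NaOH = 8.610 × 10^-3 × 40.00 = 0.3444 g
% NaOH = 0.3444 / 0.8100 × 100 = 42.52 %

42.52 %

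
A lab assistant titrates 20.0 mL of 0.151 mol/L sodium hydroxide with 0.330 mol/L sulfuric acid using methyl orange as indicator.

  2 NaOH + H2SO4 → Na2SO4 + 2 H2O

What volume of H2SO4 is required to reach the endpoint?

n(NaOH) = 0.0200 L × 0.151 mol/L = 3.02 × 10^-3 mol
From the 1:2 stoichiometry, n(H2SO4) = 1/2 × 3.02 × 10^-3 = 1.51 × 10^-3 mol
V(H2SO4) = 1.51 × 10^-3 mol / 0.330 mol/L = 0.00458 L = 4.58 mL

4.58 mL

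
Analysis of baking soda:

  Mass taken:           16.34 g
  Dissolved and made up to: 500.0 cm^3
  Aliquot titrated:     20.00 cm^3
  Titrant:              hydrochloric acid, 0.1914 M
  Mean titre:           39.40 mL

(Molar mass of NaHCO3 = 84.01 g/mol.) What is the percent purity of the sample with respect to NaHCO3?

96.93 %

NaHCO3 + HCl → NaCl + H2O + CO2
n(HCl) per titration = 0.03940 × 0.1914 = 7.541 × 10^-3 mol
n(NaHCO3) in each aliquot = 7.541 × 10^-3 mol (1:1 ratio)
n(NaHCO3) in the whole flask = 7.541 × 10^-3 × 500.0/20.00 = 0.1885 mol
mass of NaHCO3 = 0.1885 × 84.01 = 15.84 g
% NaHCO3 = 15.84 / 16.34 × 100 = 96.93 %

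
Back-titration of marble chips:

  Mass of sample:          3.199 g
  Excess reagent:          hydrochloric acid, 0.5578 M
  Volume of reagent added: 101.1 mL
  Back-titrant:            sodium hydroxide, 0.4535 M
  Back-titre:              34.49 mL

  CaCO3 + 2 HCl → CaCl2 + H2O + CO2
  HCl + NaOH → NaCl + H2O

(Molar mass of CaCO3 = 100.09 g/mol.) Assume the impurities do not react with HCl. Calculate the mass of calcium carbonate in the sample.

2.039 g

n(HCl) added = 0.1011 × 0.5578 = 0.05639 mol
n(NaOH) used in back-titration = 0.03449 × 0.4535 = 0.01564 mol
n(HCl) left over = 0.01564 mol (1:1 ratio)
n(HCl) consumed by analyte = 0.05639 − 0.01564 = 0.04075 mol
From the 1:2 ratio, n(CaCO3) = 1/2 × 0.04075 = 0.02038 mol
mass of CaCO3 = 0.02038 × 100.09 = 2.039 g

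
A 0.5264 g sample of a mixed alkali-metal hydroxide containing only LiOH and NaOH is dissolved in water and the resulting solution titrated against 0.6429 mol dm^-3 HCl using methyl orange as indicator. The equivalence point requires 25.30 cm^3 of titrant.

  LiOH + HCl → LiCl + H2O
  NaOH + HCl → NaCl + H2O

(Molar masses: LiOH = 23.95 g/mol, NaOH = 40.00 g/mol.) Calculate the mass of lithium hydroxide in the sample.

0.1854 g

n(HCl) = 0.02530 × 0.6429 = 0.01627 mol
Let x = n(LiOH), y = n(NaOH).
Titrant: 1x + 1y = 0.01627;  mass: 23.95x + 40.00y = 0.5264
Solving, x = 7.739 × 10^-3 mol, y = 8.526 × 10^-3 mol
mass of LiOH = 7.739 × 10^-3 × 23.95 = 0.1854 g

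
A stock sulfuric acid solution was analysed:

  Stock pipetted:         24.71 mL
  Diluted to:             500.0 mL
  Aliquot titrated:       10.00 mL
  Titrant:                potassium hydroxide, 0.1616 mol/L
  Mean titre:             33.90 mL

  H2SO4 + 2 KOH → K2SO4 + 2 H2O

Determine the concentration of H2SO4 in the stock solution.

n(KOH) = 0.03390 × 0.1616 = 5.478 × 10^-3 mol
From the 1:2 ratio, n(H2SO4) in the aliquot = 1/2 × 5.478 × 10^-3 = 2.739 × 10^-3 mol
[H2SO4]_dilute = 2.739 × 10^-3 / 0.01000 = 0.2739 mol/L
Dilution factor = 500.0 / 24.71 = 20.23
[H2SO4]_stock = 0.2739 × 20.23 = 5.543 mol/L

5.543 mol/L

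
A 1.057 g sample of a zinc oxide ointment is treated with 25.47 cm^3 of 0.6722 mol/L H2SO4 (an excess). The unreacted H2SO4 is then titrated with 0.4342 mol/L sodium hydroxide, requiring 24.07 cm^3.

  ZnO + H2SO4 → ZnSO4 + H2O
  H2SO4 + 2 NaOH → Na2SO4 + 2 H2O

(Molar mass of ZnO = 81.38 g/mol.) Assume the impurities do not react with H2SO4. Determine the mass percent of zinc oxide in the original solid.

n(H2SO4) added = 0.02547 × 0.6722 = 0.01712 mol
n(NaOH) used in back-titration = 0.02407 × 0.4342 = 0.01045 mol
From the 1:2 ratio, n(H2SO4) left over = 1/2 × 0.01045 = 5.226 × 10^-3 mol
n(H2SO4) consumed by analyte = 0.01712 − 5.226 × 10^-3 = 0.01190 mol
n(ZnO) = 0.01190 mol (1:1 ratio)
mass of ZnO = 0.01190 × 81.38 = 0.9680 g
% ZnO = 0.9680 / 1.057 × 100 = 91.58 %

91.58 %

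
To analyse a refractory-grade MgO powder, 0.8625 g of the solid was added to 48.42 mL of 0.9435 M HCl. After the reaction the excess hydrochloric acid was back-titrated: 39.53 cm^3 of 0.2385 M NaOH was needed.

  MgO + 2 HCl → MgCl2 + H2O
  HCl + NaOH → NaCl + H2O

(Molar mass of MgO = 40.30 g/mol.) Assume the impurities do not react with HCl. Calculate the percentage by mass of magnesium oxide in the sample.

84.70 %

n(HCl) added = 0.04842 × 0.9435 = 0.04568 mol
n(NaOH) used in back-titration = 0.03953 × 0.2385 = 9.428 × 10^-3 mol
n(HCl) left over = 9.428 × 10^-3 mol (1:1 ratio)
n(HCl) consumed by analyte = 0.04568 − 9.428 × 10^-3 = 0.03626 mol
From the 1:2 ratio, n(MgO) = 1/2 × 0.03626 = 0.01813 mol
mass of MgO = 0.01813 × 40.30 = 0.7306 g
% MgO = 0.7306 / 0.8625 × 100 = 84.70 %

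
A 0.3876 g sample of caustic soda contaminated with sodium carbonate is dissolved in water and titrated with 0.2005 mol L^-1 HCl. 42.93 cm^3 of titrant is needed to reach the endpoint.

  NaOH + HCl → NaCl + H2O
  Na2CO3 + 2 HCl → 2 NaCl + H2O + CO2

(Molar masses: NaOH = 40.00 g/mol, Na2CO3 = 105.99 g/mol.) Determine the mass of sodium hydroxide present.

0.2110 g

n(HCl) = 0.04293 × 0.2005 = 8.607 × 10^-3 mol
Let x = n(NaOH), y = n(Na2CO3).
Titrant: 1x + 2y = 8.607 × 10^-3;  mass: 40.00x + 105.99y = 0.3876
Solving, x = 5.275 × 10^-3 mol, y = 1.666 × 10^-3 mol
mass of NaOH = 5.275 × 10^-3 × 40.00 = 0.2110 g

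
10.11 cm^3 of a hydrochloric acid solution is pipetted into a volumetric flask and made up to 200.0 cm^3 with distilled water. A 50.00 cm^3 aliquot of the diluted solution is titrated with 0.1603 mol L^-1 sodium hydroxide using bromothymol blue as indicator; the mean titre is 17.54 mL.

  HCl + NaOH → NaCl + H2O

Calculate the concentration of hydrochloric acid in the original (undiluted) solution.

n(NaOH) = 0.01754 × 0.1603 = 2.812 × 10^-3 mol
n(HCl) in the aliquot = 2.812 × 10^-3 mol (1:1 ratio)
[HCl]_dilute = 2.812 × 10^-3 / 0.05000 = 0.05623 mol/L
Dilution factor = 200.0 / 10.11 = 19.78
[HCl]_stock = 0.05623 × 19.78 = 1.112 mol/L

1.112 mol/L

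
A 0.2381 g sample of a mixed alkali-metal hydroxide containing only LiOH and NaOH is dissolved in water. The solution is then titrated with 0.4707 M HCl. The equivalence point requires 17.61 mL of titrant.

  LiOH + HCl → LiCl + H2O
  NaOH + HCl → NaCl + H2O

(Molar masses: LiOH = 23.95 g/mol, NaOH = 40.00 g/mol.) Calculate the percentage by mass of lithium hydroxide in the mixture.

n(HCl) = 0.01761 × 0.4707 = 8.289 × 10^-3 mol
Let x = n(LiOH), y = n(NaOH).
Titrant: 1x + 1y = 8.289 × 10^-3;  mass: 23.95x + 40.00y = 0.2381
Solving, x = 5.823 × 10^-3 mol, y = 2.466 × 10^-3 mol
mass of LiOH = 5.823 × 10^-3 × 23.95 = 0.1395 g
% LiOH = 0.1395 / 0.2381 × 100 = 58.57 %

58.57 %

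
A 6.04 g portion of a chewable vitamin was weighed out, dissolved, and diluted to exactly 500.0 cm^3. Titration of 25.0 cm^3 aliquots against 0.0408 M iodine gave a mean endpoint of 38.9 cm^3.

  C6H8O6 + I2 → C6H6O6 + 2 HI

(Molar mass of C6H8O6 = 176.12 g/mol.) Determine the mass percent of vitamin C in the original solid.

92.6 %

n(I2) per titration = 0.0389 × 0.0408 = 1.59 × 10^-3 mol
n(C6H8O6) in each aliquot = 1.59 × 10^-3 mol (1:1 ratio)
n(C6H8O6) in the whole flask = 1.59 × 10^-3 × 500.0/25.0 = 0.0317 mol
mass of C6H8O6 = 0.0317 × 176.12 = 5.59 g
% C6H8O6 = 5.59 / 6.04 × 100 = 92.6 %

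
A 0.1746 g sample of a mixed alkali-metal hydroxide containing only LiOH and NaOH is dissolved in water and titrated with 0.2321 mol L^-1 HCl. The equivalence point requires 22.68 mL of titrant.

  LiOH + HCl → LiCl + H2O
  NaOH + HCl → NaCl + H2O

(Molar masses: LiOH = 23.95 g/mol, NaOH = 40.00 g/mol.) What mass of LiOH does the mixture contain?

0.05366 g

n(HCl) = 0.02268 × 0.2321 = 5.264 × 10^-3 mol
Let x = n(LiOH), y = n(NaOH).
Titrant: 1x + 1y = 5.264 × 10^-3;  mass: 23.95x + 40.00y = 0.1746
Solving, x = 2.241 × 10^-3 mol, y = 3.023 × 10^-3 mol
mass of LiOH = 2.241 × 10^-3 × 23.95 = 0.05366 g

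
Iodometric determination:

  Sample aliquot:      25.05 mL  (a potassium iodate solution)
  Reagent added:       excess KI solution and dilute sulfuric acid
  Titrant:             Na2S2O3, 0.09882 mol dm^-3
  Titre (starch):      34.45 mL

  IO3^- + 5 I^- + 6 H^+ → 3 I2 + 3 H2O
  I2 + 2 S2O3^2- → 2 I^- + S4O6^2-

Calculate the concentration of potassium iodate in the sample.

0.02265 mol/L

n(S2O3^2-) = 0.03445 × 0.09882 = 3.404 × 10^-3 mol
n(I2) = n(S2O3^2-)/2 = 1.702 × 10^-3 mol
From the 1:3 ratio, n(IO3^-) in the aliquot = 1/3 × 1.702 × 10^-3 = 5.674 × 10^-4 mol
[IO3^-] = 5.674 × 10^-4 / 0.02505 = 0.02265 mol/L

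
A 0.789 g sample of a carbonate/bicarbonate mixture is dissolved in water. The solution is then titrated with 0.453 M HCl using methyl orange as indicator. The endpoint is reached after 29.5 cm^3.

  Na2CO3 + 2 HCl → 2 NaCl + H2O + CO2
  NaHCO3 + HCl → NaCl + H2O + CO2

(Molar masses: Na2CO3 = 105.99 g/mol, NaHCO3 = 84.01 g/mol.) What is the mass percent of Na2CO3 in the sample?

n(HCl) = 0.0295 × 0.453 = 0.0134 mol
Let x = n(Na2CO3), y = n(NaHCO3).
Titrant: 2x + 1y = 0.0134;  mass: 105.99x + 84.01y = 0.789
Solving, x = 5.38 × 10^-3 mol, y = 2.61 × 10^-3 mol
mass of Na2CO3 = 5.38 × 10^-3 × 105.99 = 0.570 g
% Na2CO3 = 0.570 / 0.789 × 100 = 72.3 %

72.3 %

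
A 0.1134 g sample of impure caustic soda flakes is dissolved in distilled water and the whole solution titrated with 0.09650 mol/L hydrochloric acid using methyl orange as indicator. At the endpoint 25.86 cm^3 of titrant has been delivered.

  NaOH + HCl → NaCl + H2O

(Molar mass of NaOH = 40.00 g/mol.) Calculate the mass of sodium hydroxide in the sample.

n(HCl) = 0.02586 L × 0.09650 mol/L = 2.495 × 10^-3 mol
n(NaOH) = 2.495 × 10^-3 mol (1:1 ratio)
mass of NaOH = 2.495 × 10^-3 × 40.00 g/mol = 0.09982 g

0.09982 g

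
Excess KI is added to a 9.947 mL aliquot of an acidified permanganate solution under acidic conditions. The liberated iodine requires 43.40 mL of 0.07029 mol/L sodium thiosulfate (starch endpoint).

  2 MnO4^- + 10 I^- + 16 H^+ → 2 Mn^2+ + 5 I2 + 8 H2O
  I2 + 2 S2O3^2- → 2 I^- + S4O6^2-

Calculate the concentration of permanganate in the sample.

0.06134 mol/L

n(S2O3^2-) = 0.04340 × 0.07029 = 3.051 × 10^-3 mol
n(I2) = n(S2O3^2-)/2 = 1.525 × 10^-3 mol
From the 2:5 ratio, n(MnO4^-) in the aliquot = 2/5 × 1.525 × 10^-3 = 6.101 × 10^-4 mol
[MnO4^-] = 6.101 × 10^-4 / 0.009947 = 0.06134 mol/L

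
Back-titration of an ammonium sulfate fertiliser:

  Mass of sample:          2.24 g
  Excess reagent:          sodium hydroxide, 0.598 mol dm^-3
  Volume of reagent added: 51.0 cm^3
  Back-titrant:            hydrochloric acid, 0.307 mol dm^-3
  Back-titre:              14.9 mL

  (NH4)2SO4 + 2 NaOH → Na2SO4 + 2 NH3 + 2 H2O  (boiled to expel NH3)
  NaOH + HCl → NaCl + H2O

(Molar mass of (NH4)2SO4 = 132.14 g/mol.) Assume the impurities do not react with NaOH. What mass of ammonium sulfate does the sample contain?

1.71 g

n(NaOH) added = 0.0510 × 0.598 = 0.0305 mol
n(HCl) used in back-titration = 0.0149 × 0.307 = 4.57 × 10^-3 mol
n(NaOH) left over = 4.57 × 10^-3 mol (1:1 ratio)
n(NaOH) consumed by analyte = 0.0305 − 4.57 × 10^-3 = 0.0259 mol
From the 1:2 ratio, n((NH4)2SO4) = 1/2 × 0.0259 = 0.0130 mol
mass of (NH4)2SO4 = 0.0130 × 132.14 = 1.71 g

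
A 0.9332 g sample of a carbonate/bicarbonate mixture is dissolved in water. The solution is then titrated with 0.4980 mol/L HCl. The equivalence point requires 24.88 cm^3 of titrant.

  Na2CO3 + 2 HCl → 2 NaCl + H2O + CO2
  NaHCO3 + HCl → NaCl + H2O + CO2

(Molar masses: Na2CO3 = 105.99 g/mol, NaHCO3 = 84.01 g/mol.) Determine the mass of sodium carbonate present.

n(HCl) = 0.02488 × 0.4980 = 0.01239 mol
Let x = n(Na2CO3), y = n(NaHCO3).
Titrant: 2x + 1y = 0.01239;  mass: 105.99x + 84.01y = 0.9332
Solving, x = 1.736 × 10^-3 mol, y = 8.918 × 10^-3 mol
mass of Na2CO3 = 1.736 × 10^-3 × 105.99 = 0.1840 g

0.1840 g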